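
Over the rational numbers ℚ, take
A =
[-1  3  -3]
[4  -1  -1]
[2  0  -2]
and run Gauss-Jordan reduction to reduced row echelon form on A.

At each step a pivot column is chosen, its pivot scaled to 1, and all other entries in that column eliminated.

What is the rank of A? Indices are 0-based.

rank = 3

[1] R0 /= -1  ⇒  (1, -3, 3)
     R1 -= 4·R0  ⇒  (0, 11, -13)
     R2 -= 2·R0  ⇒  (0, 6, -8)
[2] R1 /= 11  ⇒  (0, 1, -13/11)
     R0 -= -3·R1  ⇒  (1, 0, -6/11)
     R2 -= 6·R1  ⇒  (0, 0, -10/11)
[3] R2 /= -10/11  ⇒  (0, 0, 1)
     R0 -= -6/11·R2  ⇒  (1, 0, 0)
     R1 -= -13/11·R2  ⇒  (0, 1, 0)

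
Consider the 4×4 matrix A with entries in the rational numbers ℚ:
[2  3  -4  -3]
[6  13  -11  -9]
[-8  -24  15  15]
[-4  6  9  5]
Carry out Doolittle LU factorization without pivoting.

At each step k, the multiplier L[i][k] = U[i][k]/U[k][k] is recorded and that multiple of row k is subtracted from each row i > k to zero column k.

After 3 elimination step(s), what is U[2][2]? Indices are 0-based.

U[2][2] = 2

[col 0] pivot 2
  R1 -= 3*R0 → (0, 4, 1, 0)  (L[1][0] := 3)
  R2 -= -4*R0 → (0, -12, -1, 3)  (L[2][0] := -4)
  R3 -= -2*R0 → (0, 12, 1, -1)  (L[3][0] := -2)
[col 1] pivot 4
  R2 -= -3*R1 → (0, 0, 2, 3)  (L[2][1] := -3)
  R3 -= 3*R1 → (0, 0, -2, -1)  (L[3][1] := 3)
[col 2] pivot 2
  R3 -= -1*R2 → (0, 0, 0, 2)  (L[3][2] := -1)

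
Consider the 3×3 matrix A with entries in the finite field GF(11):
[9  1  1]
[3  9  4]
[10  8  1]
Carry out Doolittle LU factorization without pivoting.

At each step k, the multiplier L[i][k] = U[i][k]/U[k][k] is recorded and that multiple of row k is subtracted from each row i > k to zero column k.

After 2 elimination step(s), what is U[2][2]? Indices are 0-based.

U[2][2] = 6

k=0: U[0][0]=9
  eliminate (1,0): mult=4, new row 1: (0, 5, 0); set L[1][0]=4
  eliminate (2,0): mult=6, new row 2: (0, 2, 6); set L[2][0]=6
k=1: U[1][1]=5
  eliminate (2,1): mult=7, new row 2: (0, 0, 6); set L[2][1]=7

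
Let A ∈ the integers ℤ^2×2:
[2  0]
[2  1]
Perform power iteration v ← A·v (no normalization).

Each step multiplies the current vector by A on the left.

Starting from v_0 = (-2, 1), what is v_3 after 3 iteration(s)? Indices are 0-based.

v_0 = (-2, 1).
v_1 = A·v_0 = (-4, -3).
v_2 = A·v_1 = (-8, -11).
v_3 = A·v_2 = (-16, -27).

v_3 = (-16, -27)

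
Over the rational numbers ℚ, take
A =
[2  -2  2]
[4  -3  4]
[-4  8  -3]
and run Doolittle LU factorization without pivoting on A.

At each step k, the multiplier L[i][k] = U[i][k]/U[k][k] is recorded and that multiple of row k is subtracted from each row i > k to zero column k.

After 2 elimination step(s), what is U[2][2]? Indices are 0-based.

U[2][2] = 1

k=0: U[0][0]=2
  eliminate (1,0): mult=2, new row 1: (0, 1, 0); set L[1][0]=2
  eliminate (2,0): mult=-2, new row 2: (0, 4, 1); set L[2][0]=-2
k=1: U[1][1]=1
  eliminate (2,1): mult=4, new row 2: (0, 0, 1); set L[2][1]=4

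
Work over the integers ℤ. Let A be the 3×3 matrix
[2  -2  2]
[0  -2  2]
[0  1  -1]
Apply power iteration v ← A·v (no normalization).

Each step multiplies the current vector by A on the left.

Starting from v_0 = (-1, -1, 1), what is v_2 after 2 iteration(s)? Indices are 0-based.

v_0 = (-1, -1, 1).
v_1 = A·v_0 = (2, 4, -2).
v_2 = A·v_1 = (-8, -12, 6).

v_2 = (-8, -12, 6)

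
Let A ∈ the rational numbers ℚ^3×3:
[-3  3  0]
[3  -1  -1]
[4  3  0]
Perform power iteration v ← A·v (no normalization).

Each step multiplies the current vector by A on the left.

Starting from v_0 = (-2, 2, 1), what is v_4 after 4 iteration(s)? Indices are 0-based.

v_4 = (-1761, 1358, 549)

v_0 = (-2, 2, 1).
v_1 = A·v_0 = (12, -9, -2).
v_2 = A·v_1 = (-63, 47, 21).
v_3 = A·v_2 = (330, -257, -111).
v_4 = A·v_3 = (-1761, 1358, 549).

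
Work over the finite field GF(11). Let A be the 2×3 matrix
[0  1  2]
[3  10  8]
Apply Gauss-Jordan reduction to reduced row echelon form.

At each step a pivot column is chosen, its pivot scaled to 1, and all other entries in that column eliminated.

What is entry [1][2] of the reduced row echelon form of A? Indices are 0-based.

M[1][2] = 2

pivot(0,0): swap R0↔R1
pivot(0,0)=3: scale R0 → (1, 7, 10)
pivot(1,1)=1: scale R1 → (0, 1, 2)
  clear (0,1): R0 −= (7)R1 → (1, 0, 7)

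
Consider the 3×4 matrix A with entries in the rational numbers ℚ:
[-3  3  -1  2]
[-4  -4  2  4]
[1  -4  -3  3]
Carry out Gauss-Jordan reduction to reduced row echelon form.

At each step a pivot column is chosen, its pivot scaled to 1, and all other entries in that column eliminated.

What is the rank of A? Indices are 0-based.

step 1: normalize row 0 (÷-3) = (1, -1, 1/3, -2/3)
  row 1: subtract -4×row0 = (0, -8, 10/3, 4/3)
  row 2: subtract 1×row0 = (0, -3, -10/3, 11/3)
step 2: normalize row 1 (÷-8) = (0, 1, -5/12, -1/6)
  row 0: subtract -1×row1 = (1, 0, -1/12, -5/6)
  row 2: subtract -3×row1 = (0, 0, -55/12, 19/6)
step 3: normalize row 2 (÷-55/12) = (0, 0, 1, -38/55)
  row 0: subtract -1/12×row2 = (1, 0, 0, -49/55)
  row 1: subtract -5/12×row2 = (0, 1, 0, -5/11)

rank = 3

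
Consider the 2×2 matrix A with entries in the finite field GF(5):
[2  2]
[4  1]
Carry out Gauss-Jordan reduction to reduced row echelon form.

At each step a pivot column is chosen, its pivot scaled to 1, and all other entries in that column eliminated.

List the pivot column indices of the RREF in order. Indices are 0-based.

pivot(0,0)=2: scale R0 → (1, 1)
  clear (1,0): R1 −= (4)R0 → (0, 2)
pivot(1,1)=2: scale R1 → (0, 1)
  clear (0,1): R0 −= (1)R1 → (1, 0)

pivot columns: 0, 1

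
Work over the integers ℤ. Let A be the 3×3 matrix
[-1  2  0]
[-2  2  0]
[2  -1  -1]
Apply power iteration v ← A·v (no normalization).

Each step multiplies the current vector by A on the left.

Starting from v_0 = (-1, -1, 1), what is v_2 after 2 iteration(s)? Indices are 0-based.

v_2 = (1, 2, 0)

v_0 = (-1, -1, 1).
v_1 = A·v_0 = (-1, 0, -2).
v_2 = A·v_1 = (1, 2, 0).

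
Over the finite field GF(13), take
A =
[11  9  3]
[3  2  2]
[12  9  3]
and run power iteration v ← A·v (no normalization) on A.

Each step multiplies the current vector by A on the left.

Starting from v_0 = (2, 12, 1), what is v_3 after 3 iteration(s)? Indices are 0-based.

v_0 = (2, 12, 1).
v_1 = A·v_0 = (3, 6, 5).
v_2 = A·v_1 = (11, 5, 1).
v_3 = A·v_2 = (0, 6, 11).

v_3 = (0, 6, 11)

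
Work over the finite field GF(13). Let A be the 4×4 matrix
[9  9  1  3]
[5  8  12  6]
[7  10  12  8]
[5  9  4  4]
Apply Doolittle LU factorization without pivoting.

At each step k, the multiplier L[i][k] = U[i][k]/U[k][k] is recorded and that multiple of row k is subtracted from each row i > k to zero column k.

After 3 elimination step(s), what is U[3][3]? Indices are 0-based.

U[3][3] = 8

Step 1: pivot at (0,0) is 9.
  row1 ← row1 − (2)·row0  ⇒  L[1][0]=2, U row1=(0, 3, 10, 0)
  row2 ← row2 − (8)·row0  ⇒  L[2][0]=8, U row2=(0, 3, 4, 10)
  row3 ← row3 − (2)·row0  ⇒  L[3][0]=2, U row3=(0, 4, 2, 11)
Step 2: pivot at (1,1) is 3.
  row2 ← row2 − (1)·row1  ⇒  L[2][1]=1, U row2=(0, 0, 7, 10)
  row3 ← row3 − (10)·row1  ⇒  L[3][1]=10, U row3=(0, 0, 6, 11)
Step 3: pivot at (2,2) is 7.
  row3 ← row3 − (12)·row2  ⇒  L[3][2]=12, U row3=(0, 0, 0, 8)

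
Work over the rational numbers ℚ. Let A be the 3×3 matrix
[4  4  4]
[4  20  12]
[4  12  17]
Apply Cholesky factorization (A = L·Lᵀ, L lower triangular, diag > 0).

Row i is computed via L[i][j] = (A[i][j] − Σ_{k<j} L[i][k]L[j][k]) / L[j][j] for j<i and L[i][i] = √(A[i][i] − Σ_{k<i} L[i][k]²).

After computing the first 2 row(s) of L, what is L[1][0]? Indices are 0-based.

Step 1: L[0][0] = √(4) = 2.
  L[1][0] = (4) / L[0][0] = 2.
Step 2: L[1][1] = √(16) = 4.

L[1][0] = 2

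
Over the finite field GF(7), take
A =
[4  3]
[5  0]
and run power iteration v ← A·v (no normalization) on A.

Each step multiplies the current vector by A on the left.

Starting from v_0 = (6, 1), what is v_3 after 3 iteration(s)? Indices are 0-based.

v_0 = (6, 1).
v_1 = A·v_0 = (6, 2).
v_2 = A·v_1 = (2, 2).
v_3 = A·v_2 = (0, 3).

v_3 = (0, 3)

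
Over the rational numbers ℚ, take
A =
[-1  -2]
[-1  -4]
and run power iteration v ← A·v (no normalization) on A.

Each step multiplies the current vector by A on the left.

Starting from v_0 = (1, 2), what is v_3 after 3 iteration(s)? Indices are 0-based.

v_3 = (-105, -187)

v_0 = (1, 2).
v_1 = A·v_0 = (-5, -9).
v_2 = A·v_1 = (23, 41).
v_3 = A·v_2 = (-105, -187).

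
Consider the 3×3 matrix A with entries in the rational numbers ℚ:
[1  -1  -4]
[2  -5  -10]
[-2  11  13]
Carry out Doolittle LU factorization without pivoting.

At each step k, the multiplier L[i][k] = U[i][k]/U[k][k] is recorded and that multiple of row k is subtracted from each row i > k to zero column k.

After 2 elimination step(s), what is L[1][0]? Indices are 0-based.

L[1][0] = 2

[col 0] pivot 1
  R1 -= 2*R0 → (0, -3, -2)  (L[1][0] := 2)
  R2 -= -2*R0 → (0, 9, 5)  (L[2][0] := -2)
[col 1] pivot -3
  R2 -= -3*R1 → (0, 0, -1)  (L[2][1] := -3)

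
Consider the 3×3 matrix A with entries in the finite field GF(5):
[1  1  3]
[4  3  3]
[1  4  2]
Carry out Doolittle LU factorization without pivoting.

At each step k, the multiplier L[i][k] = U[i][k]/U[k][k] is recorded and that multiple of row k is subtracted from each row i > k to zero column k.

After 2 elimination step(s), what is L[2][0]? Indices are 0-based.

[col 0] pivot 1
  R1 -= 4*R0 → (0, 4, 1)  (L[1][0] := 4)
  R2 -= 1*R0 → (0, 3, 4)  (L[2][0] := 1)
[col 1] pivot 4
  R2 -= 2*R1 → (0, 0, 2)  (L[2][1] := 2)

L[2][0] = 1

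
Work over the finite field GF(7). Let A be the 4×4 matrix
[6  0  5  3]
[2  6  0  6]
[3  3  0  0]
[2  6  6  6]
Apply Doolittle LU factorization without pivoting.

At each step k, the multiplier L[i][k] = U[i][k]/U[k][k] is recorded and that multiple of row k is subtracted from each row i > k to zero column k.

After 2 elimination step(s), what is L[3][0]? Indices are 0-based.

L[3][0] = 5

Step 1: pivot at (0,0) is 6.
  row1 ← row1 − (5)·row0  ⇒  L[1][0]=5, U row1=(0, 6, 3, 5)
  row2 ← row2 − (4)·row0  ⇒  L[2][0]=4, U row2=(0, 3, 1, 2)
  row3 ← row3 − (5)·row0  ⇒  L[3][0]=5, U row3=(0, 6, 2, 5)
Step 2: pivot at (1,1) is 6.
  row2 ← row2 − (4)·row1  ⇒  L[2][1]=4, U row2=(0, 0, 3, 3)
  row3 ← row3 − (1)·row1  ⇒  L[3][1]=1, U row3=(0, 0, 6, 0)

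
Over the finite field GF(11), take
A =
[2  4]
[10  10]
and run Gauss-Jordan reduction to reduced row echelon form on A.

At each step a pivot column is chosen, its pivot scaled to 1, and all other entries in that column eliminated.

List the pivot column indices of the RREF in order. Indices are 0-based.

step 1: normalize row 0 (÷2) = (1, 2)
  row 1: subtract 10×row0 = (0, 1)
step 2: normalize row 1 (÷1) = (0, 1)
  row 0: subtract 2×row1 = (1, 0)

pivot columns: 0, 1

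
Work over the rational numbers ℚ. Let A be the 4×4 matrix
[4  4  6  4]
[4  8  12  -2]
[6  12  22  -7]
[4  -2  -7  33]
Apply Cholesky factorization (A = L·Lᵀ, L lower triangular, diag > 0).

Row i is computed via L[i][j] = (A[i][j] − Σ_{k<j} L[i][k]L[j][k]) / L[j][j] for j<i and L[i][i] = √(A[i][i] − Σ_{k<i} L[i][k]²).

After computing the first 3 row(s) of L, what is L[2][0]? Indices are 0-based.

L[2][0] = 3

Step 1: L[0][0] = √(4) = 2.
  L[1][0] = (4) / L[0][0] = 2.
Step 2: L[1][1] = √(4) = 2.
  L[2][0] = (6) / L[0][0] = 3.
  L[2][1] = (6) / L[1][1] = 3.
Step 3: L[2][2] = √(4) = 2.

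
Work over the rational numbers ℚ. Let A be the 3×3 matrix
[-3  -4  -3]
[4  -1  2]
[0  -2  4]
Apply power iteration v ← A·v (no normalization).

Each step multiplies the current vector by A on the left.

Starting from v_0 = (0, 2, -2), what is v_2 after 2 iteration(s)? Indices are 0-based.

v_2 = (66, -26, -36)

v_0 = (0, 2, -2).
v_1 = A·v_0 = (-2, -6, -12).
v_2 = A·v_1 = (66, -26, -36).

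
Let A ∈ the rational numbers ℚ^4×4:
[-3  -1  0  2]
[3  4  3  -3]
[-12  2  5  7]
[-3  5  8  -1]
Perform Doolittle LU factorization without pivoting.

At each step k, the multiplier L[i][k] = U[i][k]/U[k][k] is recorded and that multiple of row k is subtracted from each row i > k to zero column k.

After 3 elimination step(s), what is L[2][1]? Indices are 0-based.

L[2][1] = 2

Step 1: pivot at (0,0) is -3.
  row1 ← row1 − (-1)·row0  ⇒  L[1][0]=-1, U row1=(0, 3, 3, -1)
  row2 ← row2 − (4)·row0  ⇒  L[2][0]=4, U row2=(0, 6, 5, -1)
  row3 ← row3 − (1)·row0  ⇒  L[3][0]=1, U row3=(0, 6, 8, -3)
Step 2: pivot at (1,1) is 3.
  row2 ← row2 − (2)·row1  ⇒  L[2][1]=2, U row2=(0, 0, -1, 1)
  row3 ← row3 − (2)·row1  ⇒  L[3][1]=2, U row3=(0, 0, 2, -1)
Step 3: pivot at (2,2) is -1.
  row3 ← row3 − (-2)·row2  ⇒  L[3][2]=-2, U row3=(0, 0, 0, 1)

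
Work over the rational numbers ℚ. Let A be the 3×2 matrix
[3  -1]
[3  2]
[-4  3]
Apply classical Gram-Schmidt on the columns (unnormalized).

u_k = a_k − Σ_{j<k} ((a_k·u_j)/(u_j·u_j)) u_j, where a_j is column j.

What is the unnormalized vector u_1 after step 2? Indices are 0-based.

u_1 = (-7/34, 95/34, 33/17)

Step 1: u_0 = a_0 = (3, 3, -4).
Step 2: u_1 = a_1 − (-9/34)·u_0 = (-7/34, 95/34, 33/17).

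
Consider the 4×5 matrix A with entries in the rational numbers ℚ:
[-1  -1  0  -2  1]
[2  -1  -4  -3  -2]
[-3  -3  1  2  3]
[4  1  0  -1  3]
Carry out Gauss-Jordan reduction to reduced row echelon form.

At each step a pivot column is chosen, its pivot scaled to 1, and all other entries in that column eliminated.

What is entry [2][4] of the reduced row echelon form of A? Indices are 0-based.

step 1: normalize row 0 (÷-1) = (1, 1, 0, 2, -1)
  row 1: subtract 2×row0 = (0, -3, -4, -7, 0)
  row 2: subtract -3×row0 = (0, 0, 1, 8, 0)
  row 3: subtract 4×row0 = (0, -3, 0, -9, 7)
step 2: normalize row 1 (÷-3) = (0, 1, 4/3, 7/3, 0)
  row 0: subtract 1×row1 = (1, 0, -4/3, -1/3, -1)
  row 3: subtract -3×row1 = (0, 0, 4, -2, 7)
step 3: normalize row 2 (÷1) = (0, 0, 1, 8, 0)
  row 0: subtract -4/3×row2 = (1, 0, 0, 31/3, -1)
  row 1: subtract 4/3×row2 = (0, 1, 0, -25/3, 0)
  row 3: subtract 4×row2 = (0, 0, 0, -34, 7)
step 4: normalize row 3 (÷-34) = (0, 0, 0, 1, -7/34)
  row 0: subtract 31/3×row3 = (1, 0, 0, 0, 115/102)
  row 1: subtract -25/3×row3 = (0, 1, 0, 0, -175/102)
  row 2: subtract 8×row3 = (0, 0, 1, 0, 28/17)

M[2][4] = 28/17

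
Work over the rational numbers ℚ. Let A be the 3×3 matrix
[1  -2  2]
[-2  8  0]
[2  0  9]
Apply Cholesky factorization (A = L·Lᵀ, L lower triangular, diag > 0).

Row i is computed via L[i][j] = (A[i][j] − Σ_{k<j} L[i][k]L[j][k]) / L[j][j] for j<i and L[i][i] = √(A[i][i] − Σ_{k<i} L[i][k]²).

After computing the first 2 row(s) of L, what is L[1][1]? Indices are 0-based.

L[1][1] = 2

Step 1: L[0][0] = √(1) = 1.
  L[1][0] = (-2) / L[0][0] = -2.
Step 2: L[1][1] = √(4) = 2.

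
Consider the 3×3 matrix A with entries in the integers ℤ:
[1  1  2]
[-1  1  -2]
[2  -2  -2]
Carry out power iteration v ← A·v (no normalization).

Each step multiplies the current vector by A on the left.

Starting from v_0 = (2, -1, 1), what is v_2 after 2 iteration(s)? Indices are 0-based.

v_0 = (2, -1, 1).
v_1 = A·v_0 = (3, -5, 4).
v_2 = A·v_1 = (6, -16, 8).

v_2 = (6, -16, 8)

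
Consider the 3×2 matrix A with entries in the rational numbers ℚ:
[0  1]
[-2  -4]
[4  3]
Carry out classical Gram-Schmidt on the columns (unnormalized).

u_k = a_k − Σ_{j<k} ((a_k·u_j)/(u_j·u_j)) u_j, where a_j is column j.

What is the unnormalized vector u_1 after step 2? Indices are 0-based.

Step 1: u_0 = a_0 = (0, -2, 4).
Step 2: u_1 = a_1 − (1)·u_0 = (1, -2, -1).

u_1 = (1, -2, -1)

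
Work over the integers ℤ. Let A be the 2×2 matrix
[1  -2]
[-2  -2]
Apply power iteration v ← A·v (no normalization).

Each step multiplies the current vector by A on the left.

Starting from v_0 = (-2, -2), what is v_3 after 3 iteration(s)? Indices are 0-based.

v_3 = (26, 68)

v_0 = (-2, -2).
v_1 = A·v_0 = (2, 8).
v_2 = A·v_1 = (-14, -20).
v_3 = A·v_2 = (26, 68).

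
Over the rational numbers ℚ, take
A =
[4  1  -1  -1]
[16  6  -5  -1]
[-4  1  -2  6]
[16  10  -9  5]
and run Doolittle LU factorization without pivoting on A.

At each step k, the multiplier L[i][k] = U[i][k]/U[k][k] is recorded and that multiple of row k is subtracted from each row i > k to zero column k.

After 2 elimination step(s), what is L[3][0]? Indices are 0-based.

k=0: U[0][0]=4
  eliminate (1,0): mult=4, new row 1: (0, 2, -1, 3); set L[1][0]=4
  eliminate (2,0): mult=-1, new row 2: (0, 2, -3, 5); set L[2][0]=-1
  eliminate (3,0): mult=4, new row 3: (0, 6, -5, 9); set L[3][0]=4
k=1: U[1][1]=2
  eliminate (2,1): mult=1, new row 2: (0, 0, -2, 2); set L[2][1]=1
  eliminate (3,1): mult=3, new row 3: (0, 0, -2, 0); set L[3][1]=3

L[3][0] = 4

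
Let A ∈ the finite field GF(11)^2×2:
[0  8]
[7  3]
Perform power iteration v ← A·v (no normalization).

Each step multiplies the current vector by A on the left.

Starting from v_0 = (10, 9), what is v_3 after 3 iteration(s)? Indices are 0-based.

v_3 = (2, 7)

v_0 = (10, 9).
v_1 = A·v_0 = (6, 9).
v_2 = A·v_1 = (6, 3).
v_3 = A·v_2 = (2, 7).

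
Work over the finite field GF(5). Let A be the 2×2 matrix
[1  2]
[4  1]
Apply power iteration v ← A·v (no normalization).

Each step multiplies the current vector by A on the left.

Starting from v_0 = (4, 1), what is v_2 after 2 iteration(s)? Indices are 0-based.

v_0 = (4, 1).
v_1 = A·v_0 = (1, 2).
v_2 = A·v_1 = (0, 1).

v_2 = (0, 1)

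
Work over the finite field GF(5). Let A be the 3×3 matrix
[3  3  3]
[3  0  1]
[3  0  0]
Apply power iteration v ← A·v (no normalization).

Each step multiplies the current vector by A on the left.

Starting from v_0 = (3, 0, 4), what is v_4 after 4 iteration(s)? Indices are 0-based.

v_0 = (3, 0, 4).
v_1 = A·v_0 = (1, 3, 4).
v_2 = A·v_1 = (4, 2, 3).
v_3 = A·v_2 = (2, 0, 2).
v_4 = A·v_3 = (2, 3, 1).

v_4 = (2, 3, 1)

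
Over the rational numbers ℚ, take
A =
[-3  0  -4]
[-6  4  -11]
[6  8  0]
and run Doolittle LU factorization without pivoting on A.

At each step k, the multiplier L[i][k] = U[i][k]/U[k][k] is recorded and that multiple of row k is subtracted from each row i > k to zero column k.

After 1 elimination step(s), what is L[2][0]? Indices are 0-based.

[col 0] pivot -3
  R1 -= 2*R0 → (0, 4, -3)  (L[1][0] := 2)
  R2 -= -2*R0 → (0, 8, -8)  (L[2][0] := -2)

L[2][0] = -2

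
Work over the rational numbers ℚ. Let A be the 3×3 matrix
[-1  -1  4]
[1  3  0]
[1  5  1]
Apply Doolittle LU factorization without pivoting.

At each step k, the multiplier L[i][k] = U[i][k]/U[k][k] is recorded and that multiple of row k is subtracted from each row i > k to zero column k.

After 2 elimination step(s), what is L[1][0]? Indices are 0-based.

L[1][0] = -1

k=0: U[0][0]=-1
  eliminate (1,0): mult=-1, new row 1: (0, 2, 4); set L[1][0]=-1
  eliminate (2,0): mult=-1, new row 2: (0, 4, 5); set L[2][0]=-1
k=1: U[1][1]=2
  eliminate (2,1): mult=2, new row 2: (0, 0, -3); set L[2][1]=2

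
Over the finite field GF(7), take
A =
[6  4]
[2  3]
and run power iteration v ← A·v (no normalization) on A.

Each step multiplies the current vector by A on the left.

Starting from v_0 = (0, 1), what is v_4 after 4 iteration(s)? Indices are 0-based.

v_0 = (0, 1).
v_1 = A·v_0 = (4, 3).
v_2 = A·v_1 = (1, 3).
v_3 = A·v_2 = (4, 4).
v_4 = A·v_3 = (5, 6).

v_4 = (5, 6)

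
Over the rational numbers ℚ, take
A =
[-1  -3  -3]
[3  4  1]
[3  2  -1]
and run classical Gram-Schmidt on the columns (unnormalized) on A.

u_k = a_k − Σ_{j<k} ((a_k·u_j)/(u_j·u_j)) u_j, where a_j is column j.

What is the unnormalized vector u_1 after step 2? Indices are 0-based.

u_1 = (-36/19, 13/19, -25/19)

Step 1: u_0 = a_0 = (-1, 3, 3).
Step 2: u_1 = a_1 − (21/19)·u_0 = (-36/19, 13/19, -25/19).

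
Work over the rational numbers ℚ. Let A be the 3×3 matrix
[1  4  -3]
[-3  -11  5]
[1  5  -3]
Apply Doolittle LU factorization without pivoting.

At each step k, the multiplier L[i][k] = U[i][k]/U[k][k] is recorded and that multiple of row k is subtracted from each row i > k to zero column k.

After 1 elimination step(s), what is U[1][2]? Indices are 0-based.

[col 0] pivot 1
  R1 -= -3*R0 → (0, 1, -4)  (L[1][0] := -3)
  R2 -= 1*R0 → (0, 1, 0)  (L[2][0] := 1)

U[1][2] = -4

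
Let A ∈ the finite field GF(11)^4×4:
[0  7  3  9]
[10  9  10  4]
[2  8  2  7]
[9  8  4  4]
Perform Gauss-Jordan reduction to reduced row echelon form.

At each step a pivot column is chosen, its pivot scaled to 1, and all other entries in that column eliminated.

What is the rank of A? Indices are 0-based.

pivot(0,0): swap R0↔R1
pivot(0,0)=10: scale R0 → (1, 2, 1, 7)
  clear (2,0): R2 −= (2)R0 → (0, 4, 0, 4)
  clear (3,0): R3 −= (9)R0 → (0, 1, 6, 7)
pivot(1,1)=7: scale R1 → (0, 1, 2, 6)
  clear (0,1): R0 −= (2)R1 → (1, 0, 8, 6)
  clear (2,1): R2 −= (4)R1 → (0, 0, 3, 2)
  clear (3,1): R3 −= (1)R1 → (0, 0, 4, 1)
pivot(2,2)=3: scale R2 → (0, 0, 1, 8)
  clear (0,2): R0 −= (8)R2 → (1, 0, 0, 8)
  clear (1,2): R1 −= (2)R2 → (0, 1, 0, 1)
  clear (3,2): R3 −= (4)R2 → (0, 0, 0, 2)
pivot(3,3)=2: scale R3 → (0, 0, 0, 1)
  clear (0,3): R0 −= (8)R3 → (1, 0, 0, 0)
  clear (1,3): R1 −= (1)R3 → (0, 1, 0, 0)
  clear (2,3): R2 −= (8)R3 → (0, 0, 1, 0)

rank = 4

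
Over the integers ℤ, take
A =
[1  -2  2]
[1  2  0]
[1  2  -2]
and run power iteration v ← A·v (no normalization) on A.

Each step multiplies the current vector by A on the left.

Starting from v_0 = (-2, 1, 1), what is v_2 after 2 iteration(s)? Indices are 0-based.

v_2 = (-6, -2, 2)

v_0 = (-2, 1, 1).
v_1 = A·v_0 = (-2, 0, -2).
v_2 = A·v_1 = (-6, -2, 2).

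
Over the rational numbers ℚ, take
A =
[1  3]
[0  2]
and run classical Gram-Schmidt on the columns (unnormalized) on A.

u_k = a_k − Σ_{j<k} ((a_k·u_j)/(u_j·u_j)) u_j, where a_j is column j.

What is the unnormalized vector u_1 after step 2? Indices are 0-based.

u_1 = (0, 2)

Step 1: u_0 = a_0 = (1, 0).
Step 2: u_1 = a_1 − (3)·u_0 = (0, 2).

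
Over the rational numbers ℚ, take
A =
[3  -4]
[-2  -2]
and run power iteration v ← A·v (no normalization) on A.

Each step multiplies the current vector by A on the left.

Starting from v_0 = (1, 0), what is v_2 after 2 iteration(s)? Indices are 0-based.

v_0 = (1, 0).
v_1 = A·v_0 = (3, -2).
v_2 = A·v_1 = (17, -2).

v_2 = (17, -2)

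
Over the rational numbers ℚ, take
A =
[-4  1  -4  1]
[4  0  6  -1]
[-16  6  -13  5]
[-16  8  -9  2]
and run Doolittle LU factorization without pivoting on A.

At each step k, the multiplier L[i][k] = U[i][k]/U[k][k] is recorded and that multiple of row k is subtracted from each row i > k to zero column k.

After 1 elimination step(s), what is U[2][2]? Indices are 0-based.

U[2][2] = 3

Step 1: pivot at (0,0) is -4.
  row1 ← row1 − (-1)·row0  ⇒  L[1][0]=-1, U row1=(0, 1, 2, 0)
  row2 ← row2 − (4)·row0  ⇒  L[2][0]=4, U row2=(0, 2, 3, 1)
  row3 ← row3 − (4)·row0  ⇒  L[3][0]=4, U row3=(0, 4, 7, -2)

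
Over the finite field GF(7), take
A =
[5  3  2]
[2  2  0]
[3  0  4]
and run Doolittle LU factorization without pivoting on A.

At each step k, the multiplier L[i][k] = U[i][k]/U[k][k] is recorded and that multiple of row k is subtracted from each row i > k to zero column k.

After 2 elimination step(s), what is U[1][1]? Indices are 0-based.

U[1][1] = 5

[col 0] pivot 5
  R1 -= 6*R0 → (0, 5, 2)  (L[1][0] := 6)
  R2 -= 2*R0 → (0, 1, 0)  (L[2][0] := 2)
[col 1] pivot 5
  R2 -= 3*R1 → (0, 0, 1)  (L[2][1] := 3)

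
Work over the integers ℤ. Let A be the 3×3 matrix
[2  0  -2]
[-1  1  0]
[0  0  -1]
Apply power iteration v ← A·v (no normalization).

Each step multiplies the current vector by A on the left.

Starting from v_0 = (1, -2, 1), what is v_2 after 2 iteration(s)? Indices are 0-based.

v_0 = (1, -2, 1).
v_1 = A·v_0 = (0, -3, -1).
v_2 = A·v_1 = (2, -3, 1).

v_2 = (2, -3, 1)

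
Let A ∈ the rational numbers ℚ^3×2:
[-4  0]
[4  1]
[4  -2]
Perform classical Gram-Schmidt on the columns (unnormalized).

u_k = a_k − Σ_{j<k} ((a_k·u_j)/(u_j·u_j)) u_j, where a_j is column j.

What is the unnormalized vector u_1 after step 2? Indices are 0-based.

Step 1: u_0 = a_0 = (-4, 4, 4).
Step 2: u_1 = a_1 − (-1/12)·u_0 = (-1/3, 4/3, -5/3).

u_1 = (-1/3, 4/3, -5/3)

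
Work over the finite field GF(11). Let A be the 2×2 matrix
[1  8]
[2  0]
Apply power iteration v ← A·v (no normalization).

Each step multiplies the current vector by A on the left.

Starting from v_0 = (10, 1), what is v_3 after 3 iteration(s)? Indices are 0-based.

v_3 = (4, 4)

v_0 = (10, 1).
v_1 = A·v_0 = (7, 9).
v_2 = A·v_1 = (2, 3).
v_3 = A·v_2 = (4, 4).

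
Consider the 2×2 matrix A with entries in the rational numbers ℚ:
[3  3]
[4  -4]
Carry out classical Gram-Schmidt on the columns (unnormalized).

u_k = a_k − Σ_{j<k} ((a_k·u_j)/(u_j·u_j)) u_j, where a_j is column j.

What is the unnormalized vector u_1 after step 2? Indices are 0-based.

u_1 = (96/25, -72/25)

Step 1: u_0 = a_0 = (3, 4).
Step 2: u_1 = a_1 − (-7/25)·u_0 = (96/25, -72/25).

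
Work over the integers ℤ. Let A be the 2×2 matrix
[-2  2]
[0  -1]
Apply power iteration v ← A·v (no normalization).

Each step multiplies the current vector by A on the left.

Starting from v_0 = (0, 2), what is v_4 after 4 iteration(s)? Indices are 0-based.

v_4 = (-60, 2)

v_0 = (0, 2).
v_1 = A·v_0 = (4, -2).
v_2 = A·v_1 = (-12, 2).
v_3 = A·v_2 = (28, -2).
v_4 = A·v_3 = (-60, 2).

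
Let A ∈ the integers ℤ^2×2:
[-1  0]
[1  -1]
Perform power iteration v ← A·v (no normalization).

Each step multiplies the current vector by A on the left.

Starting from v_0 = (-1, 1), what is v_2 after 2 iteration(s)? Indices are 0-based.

v_0 = (-1, 1).
v_1 = A·v_0 = (1, -2).
v_2 = A·v_1 = (-1, 3).

v_2 = (-1, 3)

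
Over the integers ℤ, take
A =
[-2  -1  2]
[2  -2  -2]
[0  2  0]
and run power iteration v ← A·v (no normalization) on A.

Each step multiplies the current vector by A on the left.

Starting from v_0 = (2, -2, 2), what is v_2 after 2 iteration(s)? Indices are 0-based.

v_0 = (2, -2, 2).
v_1 = A·v_0 = (2, 4, -4).
v_2 = A·v_1 = (-16, 4, 8).

v_2 = (-16, 4, 8)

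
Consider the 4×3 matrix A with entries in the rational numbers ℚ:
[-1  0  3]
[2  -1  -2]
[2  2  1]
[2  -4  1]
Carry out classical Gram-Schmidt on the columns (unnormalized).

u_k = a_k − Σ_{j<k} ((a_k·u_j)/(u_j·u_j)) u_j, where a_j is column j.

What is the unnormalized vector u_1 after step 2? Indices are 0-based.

u_1 = (-6/13, -1/13, 38/13, -40/13)

Step 1: u_0 = a_0 = (-1, 2, 2, 2).
Step 2: u_1 = a_1 − (-6/13)·u_0 = (-6/13, -1/13, 38/13, -40/13).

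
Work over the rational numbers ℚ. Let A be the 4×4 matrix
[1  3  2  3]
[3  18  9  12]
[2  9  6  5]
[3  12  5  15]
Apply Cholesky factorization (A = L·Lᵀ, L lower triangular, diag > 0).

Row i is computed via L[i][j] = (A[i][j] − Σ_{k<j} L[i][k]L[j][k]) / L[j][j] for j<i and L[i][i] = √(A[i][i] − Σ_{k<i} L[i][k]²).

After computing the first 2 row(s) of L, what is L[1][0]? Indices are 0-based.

L[1][0] = 3

Step 1: L[0][0] = √(1) = 1.
  L[1][0] = (3) / L[0][0] = 3.
Step 2: L[1][1] = √(9) = 3.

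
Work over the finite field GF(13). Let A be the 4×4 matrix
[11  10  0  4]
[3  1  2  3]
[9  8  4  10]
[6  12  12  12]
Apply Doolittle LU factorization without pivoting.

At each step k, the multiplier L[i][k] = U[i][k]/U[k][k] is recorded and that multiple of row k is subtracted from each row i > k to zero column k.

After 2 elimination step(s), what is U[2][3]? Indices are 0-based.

k=0: U[0][0]=11
  eliminate (1,0): mult=5, new row 1: (0, 3, 2, 9); set L[1][0]=5
  eliminate (2,0): mult=2, new row 2: (0, 1, 4, 2); set L[2][0]=2
  eliminate (3,0): mult=10, new row 3: (0, 3, 12, 11); set L[3][0]=10
k=1: U[1][1]=3
  eliminate (2,1): mult=9, new row 2: (0, 0, 12, 12); set L[2][1]=9
  eliminate (3,1): mult=1, new row 3: (0, 0, 10, 2); set L[3][1]=1

U[2][3] = 12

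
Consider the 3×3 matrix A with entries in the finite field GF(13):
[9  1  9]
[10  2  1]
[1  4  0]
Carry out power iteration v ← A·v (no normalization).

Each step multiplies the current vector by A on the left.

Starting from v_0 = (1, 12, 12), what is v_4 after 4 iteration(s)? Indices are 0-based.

v_4 = (11, 11, 5)

v_0 = (1, 12, 12).
v_1 = A·v_0 = (12, 7, 10).
v_2 = A·v_1 = (10, 1, 1).
v_3 = A·v_2 = (9, 12, 1).
v_4 = A·v_3 = (11, 11, 5).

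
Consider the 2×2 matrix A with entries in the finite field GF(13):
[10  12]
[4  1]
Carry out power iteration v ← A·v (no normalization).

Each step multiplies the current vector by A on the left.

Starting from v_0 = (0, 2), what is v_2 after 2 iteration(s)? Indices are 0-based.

v_2 = (4, 7)

v_0 = (0, 2).
v_1 = A·v_0 = (11, 2).
v_2 = A·v_1 = (4, 7).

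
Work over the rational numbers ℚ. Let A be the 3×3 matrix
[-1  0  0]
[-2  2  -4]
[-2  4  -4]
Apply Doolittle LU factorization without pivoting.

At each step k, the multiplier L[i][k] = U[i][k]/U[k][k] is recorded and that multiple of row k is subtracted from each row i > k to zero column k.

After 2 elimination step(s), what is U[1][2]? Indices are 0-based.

U[1][2] = -4

[col 0] pivot -1
  R1 -= 2*R0 → (0, 2, -4)  (L[1][0] := 2)
  R2 -= 2*R0 → (0, 4, -4)  (L[2][0] := 2)
[col 1] pivot 2
  R2 -= 2*R1 → (0, 0, 4)  (L[2][1] := 2)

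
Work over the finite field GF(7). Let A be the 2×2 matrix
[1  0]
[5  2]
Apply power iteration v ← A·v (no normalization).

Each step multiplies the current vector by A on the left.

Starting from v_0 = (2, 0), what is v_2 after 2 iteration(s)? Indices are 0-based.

v_2 = (2, 2)

v_0 = (2, 0).
v_1 = A·v_0 = (2, 3).
v_2 = A·v_1 = (2, 2).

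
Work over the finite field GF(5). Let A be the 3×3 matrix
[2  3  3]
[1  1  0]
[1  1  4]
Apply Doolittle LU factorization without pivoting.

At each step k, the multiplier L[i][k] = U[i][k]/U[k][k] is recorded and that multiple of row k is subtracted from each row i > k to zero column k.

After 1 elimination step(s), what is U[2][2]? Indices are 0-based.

U[2][2] = 0

Step 1: pivot at (0,0) is 2.
  row1 ← row1 − (3)·row0  ⇒  L[1][0]=3, U row1=(0, 2, 1)
  row2 ← row2 − (3)·row0  ⇒  L[2][0]=3, U row2=(0, 2, 0)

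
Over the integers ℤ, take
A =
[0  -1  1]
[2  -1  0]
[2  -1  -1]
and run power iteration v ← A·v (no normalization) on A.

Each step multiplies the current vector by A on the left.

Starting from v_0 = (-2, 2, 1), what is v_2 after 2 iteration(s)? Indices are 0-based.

v_2 = (-1, 4, 11)

v_0 = (-2, 2, 1).
v_1 = A·v_0 = (-1, -6, -7).
v_2 = A·v_1 = (-1, 4, 11).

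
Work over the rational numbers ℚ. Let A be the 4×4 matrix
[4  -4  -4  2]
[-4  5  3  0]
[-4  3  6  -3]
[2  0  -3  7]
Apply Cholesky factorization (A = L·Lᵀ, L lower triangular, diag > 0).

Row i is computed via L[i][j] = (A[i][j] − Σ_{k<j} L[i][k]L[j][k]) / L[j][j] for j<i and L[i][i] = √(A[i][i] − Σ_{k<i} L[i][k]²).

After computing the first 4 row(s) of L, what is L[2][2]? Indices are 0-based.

Step 1: L[0][0] = √(4) = 2.
  L[1][0] = (-4) / L[0][0] = -2.
Step 2: L[1][1] = √(1) = 1.
  L[2][0] = (-4) / L[0][0] = -2.
  L[2][1] = (-1) / L[1][1] = -1.
Step 3: L[2][2] = √(1) = 1.
  L[3][0] = (2) / L[0][0] = 1.
  L[3][1] = (2) / L[1][1] = 2.
  L[3][2] = (1) / L[2][2] = 1.
Step 4: L[3][3] = √(1) = 1.

L[2][2] = 1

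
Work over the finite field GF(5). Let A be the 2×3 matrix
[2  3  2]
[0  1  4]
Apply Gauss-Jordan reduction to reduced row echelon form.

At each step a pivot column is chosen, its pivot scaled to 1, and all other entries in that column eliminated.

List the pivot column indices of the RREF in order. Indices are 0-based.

pivot columns: 0, 1

step 1: normalize row 0 (÷2) = (1, 4, 1)
step 2: normalize row 1 (÷1) = (0, 1, 4)
  row 0: subtract 4×row1 = (1, 0, 0)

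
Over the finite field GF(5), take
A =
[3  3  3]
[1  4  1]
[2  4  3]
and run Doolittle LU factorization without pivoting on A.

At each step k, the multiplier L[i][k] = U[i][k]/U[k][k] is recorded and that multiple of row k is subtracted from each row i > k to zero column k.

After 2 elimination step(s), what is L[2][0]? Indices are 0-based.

L[2][0] = 4

[col 0] pivot 3
  R1 -= 2*R0 → (0, 3, 0)  (L[1][0] := 2)
  R2 -= 4*R0 → (0, 2, 1)  (L[2][0] := 4)
[col 1] pivot 3
  R2 -= 4*R1 → (0, 0, 1)  (L[2][1] := 4)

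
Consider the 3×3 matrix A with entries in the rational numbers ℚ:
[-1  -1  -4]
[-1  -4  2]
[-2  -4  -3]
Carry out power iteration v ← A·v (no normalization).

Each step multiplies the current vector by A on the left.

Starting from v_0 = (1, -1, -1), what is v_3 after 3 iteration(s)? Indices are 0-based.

v_0 = (1, -1, -1).
v_1 = A·v_0 = (4, 1, 5).
v_2 = A·v_1 = (-25, 2, -27).
v_3 = A·v_2 = (131, -37, 123).

v_3 = (131, -37, 123)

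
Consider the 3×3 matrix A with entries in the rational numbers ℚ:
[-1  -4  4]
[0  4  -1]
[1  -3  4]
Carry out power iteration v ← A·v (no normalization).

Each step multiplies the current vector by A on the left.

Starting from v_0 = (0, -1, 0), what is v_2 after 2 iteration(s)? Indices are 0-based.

v_0 = (0, -1, 0).
v_1 = A·v_0 = (4, -4, 3).
v_2 = A·v_1 = (24, -19, 28).

v_2 = (24, -19, 28)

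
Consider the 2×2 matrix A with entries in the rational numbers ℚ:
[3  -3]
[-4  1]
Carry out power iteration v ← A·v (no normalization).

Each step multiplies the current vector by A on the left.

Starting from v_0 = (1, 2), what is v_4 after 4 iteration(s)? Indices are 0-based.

v_0 = (1, 2).
v_1 = A·v_0 = (-3, -2).
v_2 = A·v_1 = (-3, 10).
v_3 = A·v_2 = (-39, 22).
v_4 = A·v_3 = (-183, 178).

v_4 = (-183, 178)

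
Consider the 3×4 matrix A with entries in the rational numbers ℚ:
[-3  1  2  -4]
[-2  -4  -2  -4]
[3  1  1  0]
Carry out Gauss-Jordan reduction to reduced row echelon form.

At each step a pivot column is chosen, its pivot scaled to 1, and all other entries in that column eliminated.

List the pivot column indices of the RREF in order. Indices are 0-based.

[1] R0 /= -3  ⇒  (1, -1/3, -2/3, 4/3)
     R1 -= -2·R0  ⇒  (0, -14/3, -10/3, -4/3)
     R2 -= 3·R0  ⇒  (0, 2, 3, -4)
[2] R1 /= -14/3  ⇒  (0, 1, 5/7, 2/7)
     R0 -= -1/3·R1  ⇒  (1, 0, -3/7, 10/7)
     R2 -= 2·R1  ⇒  (0, 0, 11/7, -32/7)
[3] R2 /= 11/7  ⇒  (0, 0, 1, -32/11)
     R0 -= -3/7·R2  ⇒  (1, 0, 0, 2/11)
     R1 -= 5/7·R2  ⇒  (0, 1, 0, 26/11)

pivot columns: 0, 1, 2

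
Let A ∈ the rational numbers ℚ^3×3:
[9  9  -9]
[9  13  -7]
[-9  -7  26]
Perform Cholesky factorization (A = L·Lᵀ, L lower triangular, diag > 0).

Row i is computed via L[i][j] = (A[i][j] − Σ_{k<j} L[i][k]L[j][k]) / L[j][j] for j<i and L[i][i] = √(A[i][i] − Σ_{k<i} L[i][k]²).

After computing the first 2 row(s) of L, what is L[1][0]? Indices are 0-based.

Step 1: L[0][0] = √(9) = 3.
  L[1][0] = (9) / L[0][0] = 3.
Step 2: L[1][1] = √(4) = 2.

L[1][0] = 3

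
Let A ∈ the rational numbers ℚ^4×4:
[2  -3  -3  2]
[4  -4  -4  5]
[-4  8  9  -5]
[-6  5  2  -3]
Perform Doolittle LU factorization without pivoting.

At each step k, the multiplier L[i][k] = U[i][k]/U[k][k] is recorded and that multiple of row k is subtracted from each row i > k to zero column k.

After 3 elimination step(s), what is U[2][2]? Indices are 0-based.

Step 1: pivot at (0,0) is 2.
  row1 ← row1 − (2)·row0  ⇒  L[1][0]=2, U row1=(0, 2, 2, 1)
  row2 ← row2 − (-2)·row0  ⇒  L[2][0]=-2, U row2=(0, 2, 3, -1)
  row3 ← row3 − (-3)·row0  ⇒  L[3][0]=-3, U row3=(0, -4, -7, 3)
Step 2: pivot at (1,1) is 2.
  row2 ← row2 − (1)·row1  ⇒  L[2][1]=1, U row2=(0, 0, 1, -2)
  row3 ← row3 − (-2)·row1  ⇒  L[3][1]=-2, U row3=(0, 0, -3, 5)
Step 3: pivot at (2,2) is 1.
  row3 ← row3 − (-3)·row2  ⇒  L[3][2]=-3, U row3=(0, 0, 0, -1)

U[2][2] = 1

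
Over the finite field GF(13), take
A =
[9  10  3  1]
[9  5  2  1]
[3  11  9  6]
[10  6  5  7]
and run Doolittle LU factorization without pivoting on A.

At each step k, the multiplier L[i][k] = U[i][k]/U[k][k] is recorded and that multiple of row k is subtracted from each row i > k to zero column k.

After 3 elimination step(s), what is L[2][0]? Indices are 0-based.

L[2][0] = 9

k=0: U[0][0]=9
  eliminate (1,0): mult=1, new row 1: (0, 8, 12, 0); set L[1][0]=1
  eliminate (2,0): mult=9, new row 2: (0, 12, 8, 10); set L[2][0]=9
  eliminate (3,0): mult=4, new row 3: (0, 5, 6, 3); set L[3][0]=4
k=1: U[1][1]=8
  eliminate (2,1): mult=8, new row 2: (0, 0, 3, 10); set L[2][1]=8
  eliminate (3,1): mult=12, new row 3: (0, 0, 5, 3); set L[3][1]=12
k=2: U[2][2]=3
  eliminate (3,2): mult=6, new row 3: (0, 0, 0, 8); set L[3][2]=6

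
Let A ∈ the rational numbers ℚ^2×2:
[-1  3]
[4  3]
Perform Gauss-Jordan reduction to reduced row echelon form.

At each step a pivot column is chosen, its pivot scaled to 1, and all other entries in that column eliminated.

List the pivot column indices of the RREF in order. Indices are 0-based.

pivot columns: 0, 1

pivot(0,0)=-1: scale R0 → (1, -3)
  clear (1,0): R1 −= (4)R0 → (0, 15)
pivot(1,1)=15: scale R1 → (0, 1)
  clear (0,1): R0 −= (-3)R1 → (1, 0)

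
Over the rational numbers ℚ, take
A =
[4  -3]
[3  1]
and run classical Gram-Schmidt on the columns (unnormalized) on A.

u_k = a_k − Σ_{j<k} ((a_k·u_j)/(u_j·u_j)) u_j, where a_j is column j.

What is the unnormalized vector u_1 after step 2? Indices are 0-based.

Step 1: u_0 = a_0 = (4, 3).
Step 2: u_1 = a_1 − (-9/25)·u_0 = (-39/25, 52/25).

u_1 = (-39/25, 52/25)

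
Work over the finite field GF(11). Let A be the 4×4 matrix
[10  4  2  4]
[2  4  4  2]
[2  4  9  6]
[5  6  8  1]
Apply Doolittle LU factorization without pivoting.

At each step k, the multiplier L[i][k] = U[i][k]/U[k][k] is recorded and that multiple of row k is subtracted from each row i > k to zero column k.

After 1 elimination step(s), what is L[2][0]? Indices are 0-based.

Step 1: pivot at (0,0) is 10.
  row1 ← row1 − (9)·row0  ⇒  L[1][0]=9, U row1=(0, 1, 8, 10)
  row2 ← row2 − (9)·row0  ⇒  L[2][0]=9, U row2=(0, 1, 2, 3)
  row3 ← row3 − (6)·row0  ⇒  L[3][0]=6, U row3=(0, 4, 7, 10)

L[2][0] = 9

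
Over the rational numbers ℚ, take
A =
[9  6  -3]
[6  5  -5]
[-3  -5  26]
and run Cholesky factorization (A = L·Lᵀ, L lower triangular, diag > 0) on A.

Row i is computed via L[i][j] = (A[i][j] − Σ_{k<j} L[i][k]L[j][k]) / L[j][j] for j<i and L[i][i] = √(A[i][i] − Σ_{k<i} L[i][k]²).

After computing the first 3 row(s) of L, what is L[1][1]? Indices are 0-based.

Step 1: L[0][0] = √(9) = 3.
  L[1][0] = (6) / L[0][0] = 2.
Step 2: L[1][1] = √(1) = 1.
  L[2][0] = (-3) / L[0][0] = -1.
  L[2][1] = (-3) / L[1][1] = -3.
Step 3: L[2][2] = √(16) = 4.

L[1][1] = 1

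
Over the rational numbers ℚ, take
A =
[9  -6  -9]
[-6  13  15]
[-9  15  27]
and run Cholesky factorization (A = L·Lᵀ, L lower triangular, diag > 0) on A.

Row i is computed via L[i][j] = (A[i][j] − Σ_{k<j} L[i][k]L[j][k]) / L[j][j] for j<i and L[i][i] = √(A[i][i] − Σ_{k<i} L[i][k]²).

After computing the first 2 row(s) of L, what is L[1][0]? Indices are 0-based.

L[1][0] = -2

Step 1: L[0][0] = √(9) = 3.
  L[1][0] = (-6) / L[0][0] = -2.
Step 2: L[1][1] = √(9) = 3.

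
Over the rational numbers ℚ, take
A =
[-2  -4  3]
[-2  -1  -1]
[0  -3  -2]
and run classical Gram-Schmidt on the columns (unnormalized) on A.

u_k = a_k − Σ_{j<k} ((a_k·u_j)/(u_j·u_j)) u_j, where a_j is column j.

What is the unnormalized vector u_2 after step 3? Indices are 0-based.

Step 1: u_0 = a_0 = (-2, -2, 0).
Step 2: u_1 = a_1 − (5/4)·u_0 = (-3/2, 3/2, -3).
Step 3: u_2 = a_2 − (-1/2)·u_0 − (0)·u_1 = (2, -2, -2).

u_2 = (2, -2, -2)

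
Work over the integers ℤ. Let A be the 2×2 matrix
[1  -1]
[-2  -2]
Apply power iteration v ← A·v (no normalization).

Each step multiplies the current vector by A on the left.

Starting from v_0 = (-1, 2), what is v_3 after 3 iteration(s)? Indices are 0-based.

v_3 = (-11, -18)

v_0 = (-1, 2).
v_1 = A·v_0 = (-3, -2).
v_2 = A·v_1 = (-1, 10).
v_3 = A·v_2 = (-11, -18).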